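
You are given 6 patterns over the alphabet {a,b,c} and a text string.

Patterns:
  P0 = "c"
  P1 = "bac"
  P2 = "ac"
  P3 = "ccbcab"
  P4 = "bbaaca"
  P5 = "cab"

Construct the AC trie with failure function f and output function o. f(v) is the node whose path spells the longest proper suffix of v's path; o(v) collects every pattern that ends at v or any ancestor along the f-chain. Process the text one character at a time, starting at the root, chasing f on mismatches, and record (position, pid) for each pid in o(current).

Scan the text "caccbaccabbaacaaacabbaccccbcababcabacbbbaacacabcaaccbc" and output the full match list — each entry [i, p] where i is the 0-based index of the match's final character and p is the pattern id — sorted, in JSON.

Build:
Trie (insert patterns):
  0='ε' goto a→5 b→2 c→1
  1='c' goto a→17 c→7  [P0 ends]
  2='b' goto a→3 b→12
  3='ba' goto c→4
  4='bac' goto ·  [P1 ends]
  5='a' goto c→6
  6='ac' goto ·  [P2 ends]
  7='cc' goto b→8
  8='ccb' goto c→9
  9='ccbc' goto a→10
  10='ccbca' goto b→11
  11='ccbcab' goto ·  [P3 ends]
  12='bb' goto a→13
  13='bba' goto a→14
  14='bbaa' goto c→15
  15='bbaac' goto a→16
  16='bbaaca' goto ·  [P4 ends]
  17='ca' goto b→18
  18='cab' goto ·  [P5 ends]

BFS fail/out derivation:
  n1('c'): parent n0 fail=0; on 'c' 0 → fail=0;  out {0}∪∅={0}
  n2('b'): parent n0 fail=0; on 'b' 0 → fail=0;  out ∅∪∅=∅
  n5('a'): parent n0 fail=0; on 'a' 0 → fail=0;  out ∅∪∅=∅
  n3('ba'): parent n2 fail=0; on 'a' 0 → fail=5;  out ∅∪∅=∅
  n6('ac'): parent n5 fail=0; on 'c' 0 → fail=1;  out {2}∪{0}={0,2}
  n7('cc'): parent n1 fail=0; on 'c' 0 → fail=1;  out ∅∪{0}={0}
  n12('bb'): parent n2 fail=0; on 'b' 0 → fail=2;  out ∅∪∅=∅
  n17('ca'): parent n1 fail=0; on 'a' 0 → fail=5;  out ∅∪∅=∅
  n4('bac'): parent n3 fail=5; on 'c' 5 → fail=6;  out {1}∪{0,2}={0,1,2}
  n8('ccb'): parent n7 fail=1; on 'b' 1→0 → fail=2;  out ∅∪∅=∅
  n13('bba'): parent n12 fail=2; on 'a' 2 → fail=3;  out ∅∪∅=∅
  n18('cab'): parent n17 fail=5; on 'b' 5→0 → fail=2;  out {5}∪∅={5}
  n9('ccbc'): parent n8 fail=2; on 'c' 2→0 → fail=1;  out ∅∪{0}={0}
  n14('bbaa'): parent n13 fail=3; on 'a' 3→5→0 → fail=5;  out ∅∪∅=∅
  n10('ccbca'): parent n9 fail=1; on 'a' 1 → fail=17;  out ∅∪∅=∅
  n15('bbaac'): parent n14 fail=5; on 'c' 5 → fail=6;  out ∅∪{0,2}={0,2}
  n11('ccbcab'): parent n10 fail=17; on 'b' 17 → fail=18;  out {3}∪{5}={3,5}
  n16('bbaaca'): parent n15 fail=6; on 'a' 6→1 → fail=17;  out {4}∪∅={4}

Run:
i=0 'c': node 0→1  emit P0@[0:0]
i=1 'a': node 1→17
i=2 'c': node 17→6 ·f  emit P0@[2:2],P2@[1:2]
i=3 'c': node 6→7 ·f  emit P0@[3:3]
i=4 'b': node 7→8
i=5 'a': node 8→3 ·f
i=6 'c': node 3→4  emit P0@[6:6],P1@[4:6],P2@[5:6]
i=7 'c': node 4→7 ·f  emit P0@[7:7]
i=8 'a': node 7→17 ·f
i=9 'b': node 17→18  emit P5@[7:9]
i=10 'b': node 18→12 ·f
i=11 'a': node 12→13
i=12 'a': node 13→14
i=13 'c': node 14→15  emit P0@[13:13],P2@[12:13]
i=14 'a': node 15→16  emit P4@[9:14]
i=15 'a': node 16→5 ·f
i=16 'a': node 5→5 ·f
i=17 'c': node 5→6  emit P0@[17:17],P2@[16:17]
i=18 'a': node 6→17 ·f
i=19 'b': node 17→18  emit P5@[17:19]
i=20 'b': node 18→12 ·f
i=21 'a': node 12→13
i=22 'c': node 13→4 ·f  emit P0@[22:22],P1@[20:22],P2@[21:22]
i=23 'c': node 4→7 ·f  emit P0@[23:23]
i=24 'c': node 7→7 ·f  emit P0@[24:24]
i=25 'c': node 7→7 ·f  emit P0@[25:25]
i=26 'b': node 7→8
i=27 'c': node 8→9  emit P0@[27:27]
i=28 'a': node 9→10
i=29 'b': node 10→11  emit P3@[24:29],P5@[27:29]
i=30 'a': node 11→3 ·f
i=31 'b': node 3→2 ·f
i=32 'c': node 2→1 ·f  emit P0@[32:32]
i=33 'a': node 1→17
i=34 'b': node 17→18  emit P5@[32:34]
i=35 'a': node 18→3 ·f
i=36 'c': node 3→4  emit P0@[36:36],P1@[34:36],P2@[35:36]
i=37 'b': node 4→2 ·f
i=38 'b': node 2→12
i=39 'b': node 12→12 ·f
i=40 'a': node 12→13
i=41 'a': node 13→14
i=42 'c': node 14→15  emit P0@[42:42],P2@[41:42]
i=43 'a': node 15→16  emit P4@[38:43]
i=44 'c': node 16→6 ·f  emit P0@[44:44],P2@[43:44]
i=45 'a': node 6→17 ·f
i=46 'b': node 17→18  emit P5@[44:46]
i=47 'c': node 18→1 ·f  emit P0@[47:47]
i=48 'a': node 1→17
i=49 'a': node 17→5 ·f
i=50 'c': node 5→6  emit P0@[50:50],P2@[49:50]
i=51 'c': node 6→7 ·f  emit P0@[51:51]
i=52 'b': node 7→8
i=53 'c': node 8→9  emit P0@[53:53]

Matches: [[0,0],[2,0],[2,2],[3,0],[6,0],[6,1],[6,2],[7,0],[9,5],[13,0],[13,2],[14,4],[17,0],[17,2],[19,5],[22,0],[22,1],[22,2],[23,0],[24,0],[25,0],[27,0],[29,3],[29,5],[32,0],[34,5],[36,0],[36,1],[36,2],[42,0],[42,2],[43,4],[44,0],[44,2],[46,5],[47,0],[50,0],[50,2],[51,0],[53,0]]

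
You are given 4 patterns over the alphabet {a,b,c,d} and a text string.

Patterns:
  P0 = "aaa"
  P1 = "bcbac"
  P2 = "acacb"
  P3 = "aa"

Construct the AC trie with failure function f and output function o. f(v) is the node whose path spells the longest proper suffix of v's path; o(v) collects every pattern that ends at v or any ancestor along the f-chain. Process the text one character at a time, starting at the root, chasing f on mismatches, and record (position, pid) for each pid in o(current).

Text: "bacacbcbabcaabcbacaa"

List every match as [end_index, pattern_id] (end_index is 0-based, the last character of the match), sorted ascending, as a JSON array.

Construct AC machine:
Trie nodes:
  n0 'ε': a→1 b→4
  n1 'a': a→2 c→9
  n2 'aa': a→3  [P3 ends]
  n3 'aaa': ·  [P0 ends]
  n4 'b': c→5
  n5 'bc': b→6
  n6 'bcb': a→7
  n7 'bcba': c→8
  n8 'bcbac': ·  [P1 ends]
  n9 'ac': a→10
  n10 'aca': c→11
  n11 'acac': b→12
  n12 'acacb': ·  [P2 ends]

Failure links (BFS by depth):
  n1('a'): parent n0 fail=0; on 'a' 0 → fail=0;  out ∅∪∅=∅
  n4('b'): parent n0 fail=0; on 'b' 0 → fail=0;  out ∅∪∅=∅
  n2('aa'): parent n1 fail=0; on 'a' 0 → fail=1;  out {3}∪∅={3}
  n5('bc'): parent n4 fail=0; on 'c' 0 → fail=0;  out ∅∪∅=∅
  n9('ac'): parent n1 fail=0; on 'c' 0 → fail=0;  out ∅∪∅=∅
  n3('aaa'): parent n2 fail=1; on 'a' 1 → fail=2;  out {0}∪{3}={0,3}
  n6('bcb'): parent n5 fail=0; on 'b' 0 → fail=4;  out ∅∪∅=∅
  n10('aca'): parent n9 fail=0; on 'a' 0 → fail=1;  out ∅∪∅=∅
  n7('bcba'): parent n6 fail=4; on 'a' 4→0 → fail=1;  out ∅∪∅=∅
  n11('acac'): parent n10 fail=1; on 'c' 1 → fail=9;  out ∅∪∅=∅
  n8('bcbac'): parent n7 fail=1; on 'c' 1 → fail=9;  out {1}∪∅={1}
  n12('acacb'): parent n11 fail=9; on 'b' 9→0 → fail=4;  out {2}∪∅={2}

Run:
i=0 'b': node 0→4
i=1 'a': node 4→1 ·f
i=2 'c': node 1→9
i=3 'a': node 9→10
i=4 'c': node 10→11
i=5 'b': node 11→12  ** P2@[1:5]
i=6 'c': node 12→5 ·f
i=7 'b': node 5→6
i=8 'a': node 6→7
i=9 'b': node 7→4 ·f
i=10 'c': node 4→5
i=11 'a': node 5→1 ·f
i=12 'a': node 1→2  ** P3@[11:12]
i=13 'b': node 2→4 ·f
i=14 'c': node 4→5
i=15 'b': node 5→6
i=16 'a': node 6→7
i=17 'c': node 7→8  ** P1@[13:17]
i=18 'a': node 8→10 ·f
i=19 'a': node 10→2 ·f  ** P3@[18:19]

Result: [[5,2],[12,3],[17,1],[19,3]]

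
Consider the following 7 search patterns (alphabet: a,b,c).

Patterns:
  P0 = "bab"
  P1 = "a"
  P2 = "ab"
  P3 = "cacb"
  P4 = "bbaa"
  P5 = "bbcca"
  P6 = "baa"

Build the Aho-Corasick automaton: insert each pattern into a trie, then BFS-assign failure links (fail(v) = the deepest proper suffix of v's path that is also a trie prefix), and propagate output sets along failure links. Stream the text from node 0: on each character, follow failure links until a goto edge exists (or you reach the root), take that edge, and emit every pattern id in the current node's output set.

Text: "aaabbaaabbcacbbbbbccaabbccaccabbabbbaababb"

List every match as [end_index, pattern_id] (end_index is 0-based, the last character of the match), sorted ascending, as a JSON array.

Build:
Trie (insert patterns):
  n0 'ε': a→4 b→1 c→6
  n1 'b': a→2 b→10
  n2 'ba': a→16 b→3
  n3 'bab': ·  [P0 ends]
  n4 'a': b→5  [P1 ends]
  n5 'ab': ·  [P2 ends]
  n6 'c': a→7
  n7 'ca': c→8
  n8 'cac': b→9
  n9 'cacb': ·  [P3 ends]
  n10 'bb': a→11 c→13
  n11 'bba': a→12
  n12 'bbaa': ·  [P4 ends]
  n13 'bbc': c→14
  n14 'bbcc': a→15
  n15 'bbcca': ·  [P5 ends]
  n16 'baa': ·  [P6 ends]

Failure links (BFS by depth):
  n1('b'): parent n0 fail=0; on 'b' 0 → fail=0;  out ∅∪∅=∅
  n4('a'): parent n0 fail=0; on 'a' 0 → fail=0;  out {1}∪∅={1}
  n6('c'): parent n0 fail=0; on 'c' 0 → fail=0;  out ∅∪∅=∅
  n2('ba'): parent n1 fail=0; on 'a' 0 → fail=4;  out ∅∪{1}={1}
  n5('ab'): parent n4 fail=0; on 'b' 0 → fail=1;  out {2}∪∅={2}
  n7('ca'): parent n6 fail=0; on 'a' 0 → fail=4;  out ∅∪{1}={1}
  n10('bb'): parent n1 fail=0; on 'b' 0 → fail=1;  out ∅∪∅=∅
  n3('bab'): parent n2 fail=4; on 'b' 4 → fail=5;  out {0}∪{2}={0,2}
  n8('cac'): parent n7 fail=4; on 'c' 4→0 → fail=6;  out ∅∪∅=∅
  n11('bba'): parent n10 fail=1; on 'a' 1 → fail=2;  out ∅∪{1}={1}
  n13('bbc'): parent n10 fail=1; on 'c' 1→0 → fail=6;  out ∅∪∅=∅
  n16('baa'): parent n2 fail=4; on 'a' 4→0 → fail=4;  out {6}∪{1}={1,6}
  n9('cacb'): parent n8 fail=6; on 'b' 6→0 → fail=1;  out {3}∪∅={3}
  n12('bbaa'): parent n11 fail=2; on 'a' 2 → fail=16;  out {4}∪{1,6}={1,4,6}
  n14('bbcc'): parent n13 fail=6; on 'c' 6→0 → fail=6;  out ∅∪∅=∅
  n15('bbcca'): parent n14 fail=6; on 'a' 6 → fail=7;  out {5}∪{1}={1,5}

Text stream:
pos 0 'a': at 4  → match P1@[0:0]
pos 1 'a': at 4 (via fail)  → match P1@[1:1]
pos 2 'a': at 4 (via fail)  → match P1@[2:2]
pos 3 'b': at 5  → match P2@[2:3]
pos 4 'b': at 10 (via fail)
pos 5 'a': at 11  → match P1@[5:5]
pos 6 'a': at 12  → match P1@[6:6],P4@[3:6],P6@[4:6]
pos 7 'a': at 4 (via fail)  → match P1@[7:7]
pos 8 'b': at 5  → match P2@[7:8]
pos 9 'b': at 10 (via fail)
pos 10 'c': at 13
pos 11 'a': at 7 (via fail)  → match P1@[11:11]
pos 12 'c': at 8
pos 13 'b': at 9  → match P3@[10:13]
pos 14 'b': at 10 (via fail)
pos 15 'b': at 10 (via fail)
pos 16 'b': at 10 (via fail)
pos 17 'b': at 10 (via fail)
pos 18 'c': at 13
pos 19 'c': at 14
pos 20 'a': at 15  → match P1@[20:20],P5@[16:20]
pos 21 'a': at 4 (via fail)  → match P1@[21:21]
pos 22 'b': at 5  → match P2@[21:22]
pos 23 'b': at 10 (via fail)
pos 24 'c': at 13
pos 25 'c': at 14
pos 26 'a': at 15  → match P1@[26:26],P5@[22:26]
pos 27 'c': at 8 (via fail)
pos 28 'c': at 6 (via fail)
pos 29 'a': at 7  → match P1@[29:29]
pos 30 'b': at 5 (via fail)  → match P2@[29:30]
pos 31 'b': at 10 (via fail)
pos 32 'a': at 11  → match P1@[32:32]
pos 33 'b': at 3 (via fail)  → match P0@[31:33],P2@[32:33]
pos 34 'b': at 10 (via fail)
pos 35 'b': at 10 (via fail)
pos 36 'a': at 11  → match P1@[36:36]
pos 37 'a': at 12  → match P1@[37:37],P4@[34:37],P6@[35:37]
pos 38 'b': at 5 (via fail)  → match P2@[37:38]
pos 39 'a': at 2 (via fail)  → match P1@[39:39]
pos 40 'b': at 3  → match P0@[38:40],P2@[39:40]
pos 41 'b': at 10 (via fail)

All matches (sorted): [[0,1],[1,1],[2,1],[3,2],[5,1],[6,1],[6,4],[6,6],[7,1],[8,2],[11,1],[13,3],[20,1],[20,5],[21,1],[22,2],[26,1],[26,5],[29,1],[30,2],[32,1],[33,0],[33,2],[36,1],[37,1],[37,4],[37,6],[38,2],[39,1],[40,0],[40,2]]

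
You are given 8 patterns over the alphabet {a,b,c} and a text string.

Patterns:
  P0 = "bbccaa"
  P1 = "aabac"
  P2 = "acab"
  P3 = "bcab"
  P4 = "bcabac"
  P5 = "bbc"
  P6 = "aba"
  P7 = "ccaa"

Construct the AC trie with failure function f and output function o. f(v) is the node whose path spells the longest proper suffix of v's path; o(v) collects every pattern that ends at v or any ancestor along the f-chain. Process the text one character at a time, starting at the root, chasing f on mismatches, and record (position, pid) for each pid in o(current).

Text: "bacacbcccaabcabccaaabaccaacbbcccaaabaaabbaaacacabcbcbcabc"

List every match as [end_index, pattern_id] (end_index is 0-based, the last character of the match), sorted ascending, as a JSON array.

Construct AC machine:
Trie (insert patterns):
  n0 'ε': a→7 b→1 c→22
  n1 'b': b→2 c→15
  n2 'bb': c→3
  n3 'bbc': c→4  ←P5
  n4 'bbcc': a→5
  n5 'bbcca': a→6
  n6 'bbccaa': ·  ←P0
  n7 'a': a→8 b→20 c→12
  n8 'aa': b→9
  n9 'aab': a→10
  n10 'aaba': c→11
  n11 'aabac': ·  ←P1
  n12 'ac': a→13
  n13 'aca': b→14
  n14 'acab': ·  ←P2
  n15 'bc': a→16
  n16 'bca': b→17
  n17 'bcab': a→18  ←P3
  n18 'bcaba': c→19
  n19 'bcabac': ·  ←P4
  n20 'ab': a→21
  n21 'aba': ·  ←P6
  n22 'c': c→23
  n23 'cc': a→24
  n24 'cca': a→25
  n25 'ccaa': ·  ←P7

Failure links (BFS by depth):
  n1('b'): parent n0 fail=0; on 'b' 0 → fail=0;  out ∅∪∅=∅
  n7('a'): parent n0 fail=0; on 'a' 0 → fail=0;  out ∅∪∅=∅
  n22('c'): parent n0 fail=0; on 'c' 0 → fail=0;  out ∅∪∅=∅
  n2('bb'): parent n1 fail=0; on 'b' 0 → fail=1;  out ∅∪∅=∅
  n8('aa'): parent n7 fail=0; on 'a' 0 → fail=7;  out ∅∪∅=∅
  n12('ac'): parent n7 fail=0; on 'c' 0 → fail=22;  out ∅∪∅=∅
  n15('bc'): parent n1 fail=0; on 'c' 0 → fail=22;  out ∅∪∅=∅
  n20('ab'): parent n7 fail=0; on 'b' 0 → fail=1;  out ∅∪∅=∅
  n23('cc'): parent n22 fail=0; on 'c' 0 → fail=22;  out ∅∪∅=∅
  n3('bbc'): parent n2 fail=1; on 'c' 1 → fail=15;  out {5}∪∅={5}
  n9('aab'): parent n8 fail=7; on 'b' 7 → fail=20;  out ∅∪∅=∅
  n13('aca'): parent n12 fail=22; on 'a' 22→0 → fail=7;  out ∅∪∅=∅
  n16('bca'): parent n15 fail=22; on 'a' 22→0 → fail=7;  out ∅∪∅=∅
  n21('aba'): parent n20 fail=1; on 'a' 1→0 → fail=7;  out {6}∪∅={6}
  n24('cca'): parent n23 fail=22; on 'a' 22→0 → fail=7;  out ∅∪∅=∅
  n4('bbcc'): parent n3 fail=15; on 'c' 15→22 → fail=23;  out ∅∪∅=∅
  n10('aaba'): parent n9 fail=20; on 'a' 20 → fail=21;  out ∅∪{6}={6}
  n14('acab'): parent n13 fail=7; on 'b' 7 → fail=20;  out {2}∪∅={2}
  n17('bcab'): parent n16 fail=7; on 'b' 7 → fail=20;  out {3}∪∅={3}
  n25('ccaa'): parent n24 fail=7; on 'a' 7 → fail=8;  out {7}∪∅={7}
  n5('bbcca'): parent n4 fail=23; on 'a' 23 → fail=24;  out ∅∪∅=∅
  n11('aabac'): parent n10 fail=21; on 'c' 21→7 → fail=12;  out {1}∪∅={1}
  n18('bcaba'): parent n17 fail=20; on 'a' 20 → fail=21;  out ∅∪{6}={6}
  n6('bbccaa'): parent n5 fail=24; on 'a' 24 → fail=25;  out {0}∪{7}={0,7}
  n19('bcabac'): parent n18 fail=21; on 'c' 21→7 → fail=12;  out {4}∪∅={4}

Scan:
i=0 'b': node 0→1
i=1 'a': node 1→7 ·f
i=2 'c': node 7→12
i=3 'a': node 12→13
i=4 'c': node 13→12 ·f
i=5 'b': node 12→1 ·f
i=6 'c': node 1→15
i=7 'c': node 15→23 ·f
i=8 'c': node 23→23 ·f
i=9 'a': node 23→24
i=10 'a': node 24→25  emit P7@[7:10]
i=11 'b': node 25→9 ·f
i=12 'c': node 9→15 ·f
i=13 'a': node 15→16
i=14 'b': node 16→17  emit P3@[11:14]
i=15 'c': node 17→15 ·f
i=16 'c': node 15→23 ·f
i=17 'a': node 23→24
i=18 'a': node 24→25  emit P7@[15:18]
i=19 'a': node 25→8 ·f
i=20 'b': node 8→9
i=21 'a': node 9→10  emit P6@[19:21]
i=22 'c': node 10→11  emit P1@[18:22]
i=23 'c': node 11→23 ·f
i=24 'a': node 23→24
i=25 'a': node 24→25  emit P7@[22:25]
i=26 'c': node 25→12 ·f
i=27 'b': node 12→1 ·f
i=28 'b': node 1→2
i=29 'c': node 2→3  emit P5@[27:29]
i=30 'c': node 3→4
i=31 'c': node 4→23 ·f
i=32 'a': node 23→24
i=33 'a': node 24→25  emit P7@[30:33]
i=34 'a': node 25→8 ·f
i=35 'b': node 8→9
i=36 'a': node 9→10  emit P6@[34:36]
i=37 'a': node 10→8 ·f
i=38 'a': node 8→8 ·f
i=39 'b': node 8→9
i=40 'b': node 9→2 ·f
i=41 'a': node 2→7 ·f
i=42 'a': node 7→8
i=43 'a': node 8→8 ·f
i=44 'c': node 8→12 ·f
i=45 'a': node 12→13
i=46 'c': node 13→12 ·f
i=47 'a': node 12→13
i=48 'b': node 13→14  emit P2@[45:48]
i=49 'c': node 14→15 ·f
i=50 'b': node 15→1 ·f
i=51 'c': node 1→15
i=52 'b': node 15→1 ·f
i=53 'c': node 1→15
i=54 'a': node 15→16
i=55 'b': node 16→17  emit P3@[52:55]
i=56 'c': node 17→15 ·f

All matches (sorted): [[10,7],[14,3],[18,7],[21,6],[22,1],[25,7],[29,5],[33,7],[36,6],[48,2],[55,3]]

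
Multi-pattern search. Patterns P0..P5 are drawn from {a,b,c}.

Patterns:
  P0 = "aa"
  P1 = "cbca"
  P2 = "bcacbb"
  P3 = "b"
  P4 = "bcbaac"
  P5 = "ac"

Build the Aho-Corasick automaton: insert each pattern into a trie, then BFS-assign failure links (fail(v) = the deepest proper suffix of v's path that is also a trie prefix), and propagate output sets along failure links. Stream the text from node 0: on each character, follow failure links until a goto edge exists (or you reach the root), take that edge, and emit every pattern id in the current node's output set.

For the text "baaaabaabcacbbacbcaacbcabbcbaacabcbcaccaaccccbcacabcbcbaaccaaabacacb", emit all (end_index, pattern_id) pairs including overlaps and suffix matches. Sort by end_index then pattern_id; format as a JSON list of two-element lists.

Construct AC machine:
Trie nodes:
  0='ε' goto a→1 b→7 c→3
  1='a' goto a→2 c→17
  2='aa' goto ·  [P0 ends]
  3='c' goto b→4
  4='cb' goto c→5
  5='cbc' goto a→6
  6='cbca' goto ·  [P1 ends]
  7='b' goto c→8  [P3 ends]
  8='bc' goto a→9 b→13
  9='bca' goto c→10
  10='bcac' goto b→11
  11='bcacb' goto b→12
  12='bcacbb' goto ·  [P2 ends]
  13='bcb' goto a→14
  14='bcba' goto a→15
  15='bcbaa' goto c→16
  16='bcbaac' goto ·  [P4 ends]
  17='ac' goto ·  [P5 ends]

Failure links (BFS by depth):
  fail(1) 'a': from fail(0)=0 chase 'a': 0 ⇒ 0;  out=∅∪out(0)=∅
  fail(3) 'c': from fail(0)=0 chase 'c': 0 ⇒ 0;  out=∅∪out(0)=∅
  fail(7) 'b': from fail(0)=0 chase 'b': 0 ⇒ 0;  out={3}∪out(0)={3}
  fail(2) 'aa': from fail(1)=0 chase 'a': 0 ⇒ 1;  out={0}∪out(1)={0}
  fail(4) 'cb': from fail(3)=0 chase 'b': 0 ⇒ 7;  out=∅∪out(7)={3}
  fail(8) 'bc': from fail(7)=0 chase 'c': 0 ⇒ 3;  out=∅∪out(3)=∅
  fail(17) 'ac': from fail(1)=0 chase 'c': 0 ⇒ 3;  out={5}∪out(3)={5}
  fail(5) 'cbc': from fail(4)=7 chase 'c': 7 ⇒ 8;  out=∅∪out(8)=∅
  fail(9) 'bca': from fail(8)=3 chase 'a': 3→0 ⇒ 1;  out=∅∪out(1)=∅
  fail(13) 'bcb': from fail(8)=3 chase 'b': 3 ⇒ 4;  out=∅∪out(4)={3}
  fail(6) 'cbca': from fail(5)=8 chase 'a': 8 ⇒ 9;  out={1}∪out(9)={1}
  fail(10) 'bcac': from fail(9)=1 chase 'c': 1 ⇒ 17;  out=∅∪out(17)={5}
  fail(14) 'bcba': from fail(13)=4 chase 'a': 4→7→0 ⇒ 1;  out=∅∪out(1)=∅
  fail(11) 'bcacb': from fail(10)=17 chase 'b': 17→3 ⇒ 4;  out=∅∪out(4)={3}
  fail(15) 'bcbaa': from fail(14)=1 chase 'a': 1 ⇒ 2;  out=∅∪out(2)={0}
  fail(12) 'bcacbb': from fail(11)=4 chase 'b': 4→7→0 ⇒ 7;  out={2}∪out(7)={2,3}
  fail(16) 'bcbaac': from fail(15)=2 chase 'c': 2→1 ⇒ 17;  out={4}∪out(17)={4,5}

Text stream:
pos 0 'b': at 7  ** P3@[0:0]
pos 1 'a': at 1 (via fail)
pos 2 'a': at 2  ** P0@[1:2]
pos 3 'a': at 2 (via fail)  ** P0@[2:3]
pos 4 'a': at 2 (via fail)  ** P0@[3:4]
pos 5 'b': at 7 (via fail)  ** P3@[5:5]
pos 6 'a': at 1 (via fail)
pos 7 'a': at 2  ** P0@[6:7]
pos 8 'b': at 7 (via fail)  ** P3@[8:8]
pos 9 'c': at 8
pos 10 'a': at 9
pos 11 'c': at 10  ** P5@[10:11]
pos 12 'b': at 11  ** P3@[12:12]
pos 13 'b': at 12  ** P2@[8:13],P3@[13:13]
pos 14 'a': at 1 (via fail)
pos 15 'c': at 17  ** P5@[14:15]
pos 16 'b': at 4 (via fail)  ** P3@[16:16]
pos 17 'c': at 5
pos 18 'a': at 6  ** P1@[15:18]
pos 19 'a': at 2 (via fail)  ** P0@[18:19]
pos 20 'c': at 17 (via fail)  ** P5@[19:20]
pos 21 'b': at 4 (via fail)  ** P3@[21:21]
pos 22 'c': at 5
pos 23 'a': at 6  ** P1@[20:23]
pos 24 'b': at 7 (via fail)  ** P3@[24:24]
pos 25 'b': at 7 (via fail)  ** P3@[25:25]
pos 26 'c': at 8
pos 27 'b': at 13  ** P3@[27:27]
pos 28 'a': at 14
pos 29 'a': at 15  ** P0@[28:29]
pos 30 'c': at 16  ** P4@[25:30],P5@[29:30]
pos 31 'a': at 1 (via fail)
pos 32 'b': at 7 (via fail)  ** P3@[32:32]
pos 33 'c': at 8
pos 34 'b': at 13  ** P3@[34:34]
pos 35 'c': at 5 (via fail)
pos 36 'a': at 6  ** P1@[33:36]
pos 37 'c': at 10 (via fail)  ** P5@[36:37]
pos 38 'c': at 3 (via fail)
pos 39 'a': at 1 (via fail)
pos 40 'a': at 2  ** P0@[39:40]
pos 41 'c': at 17 (via fail)  ** P5@[40:41]
pos 42 'c': at 3 (via fail)
pos 43 'c': at 3 (via fail)
pos 44 'c': at 3 (via fail)
pos 45 'b': at 4  ** P3@[45:45]
pos 46 'c': at 5
pos 47 'a': at 6  ** P1@[44:47]
pos 48 'c': at 10 (via fail)  ** P5@[47:48]
pos 49 'a': at 1 (via fail)
pos 50 'b': at 7 (via fail)  ** P3@[50:50]
pos 51 'c': at 8
pos 52 'b': at 13  ** P3@[52:52]
pos 53 'c': at 5 (via fail)
pos 54 'b': at 13 (via fail)  ** P3@[54:54]
pos 55 'a': at 14
pos 56 'a': at 15  ** P0@[55:56]
pos 57 'c': at 16  ** P4@[52:57],P5@[56:57]
pos 58 'c': at 3 (via fail)
pos 59 'a': at 1 (via fail)
pos 60 'a': at 2  ** P0@[59:60]
pos 61 'a': at 2 (via fail)  ** P0@[60:61]
pos 62 'b': at 7 (via fail)  ** P3@[62:62]
pos 63 'a': at 1 (via fail)
pos 64 'c': at 17  ** P5@[63:64]
pos 65 'a': at 1 (via fail)
pos 66 'c': at 17  ** P5@[65:66]
pos 67 'b': at 4 (via fail)  ** P3@[67:67]

All matches (sorted): [[0,3],[2,0],[3,0],[4,0],[5,3],[7,0],[8,3],[11,5],[12,3],[13,2],[13,3],[15,5],[16,3],[18,1],[19,0],[20,5],[21,3],[23,1],[24,3],[25,3],[27,3],[29,0],[30,4],[30,5],[32,3],[34,3],[36,1],[37,5],[40,0],[41,5],[45,3],[47,1],[48,5],[50,3],[52,3],[54,3],[56,0],[57,4],[57,5],[60,0],[61,0],[62,3],[64,5],[66,5],[67,3]]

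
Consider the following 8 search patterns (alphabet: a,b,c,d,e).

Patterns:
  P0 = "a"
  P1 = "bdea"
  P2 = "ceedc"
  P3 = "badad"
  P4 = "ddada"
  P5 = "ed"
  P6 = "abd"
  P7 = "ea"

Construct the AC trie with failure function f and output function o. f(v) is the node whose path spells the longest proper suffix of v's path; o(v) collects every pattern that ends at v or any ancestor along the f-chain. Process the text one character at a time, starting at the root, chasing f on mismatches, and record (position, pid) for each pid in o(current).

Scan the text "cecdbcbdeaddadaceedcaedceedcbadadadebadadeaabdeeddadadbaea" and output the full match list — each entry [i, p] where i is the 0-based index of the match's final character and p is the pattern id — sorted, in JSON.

Build automaton:
Trie (insert patterns):
  0='ε' goto a→1 b→2 c→6 d→15 e→20
  1='a' goto b→22  ←P0
  2='b' goto a→11 d→3
  3='bd' goto e→4
  4='bde' goto a→5
  5='bdea' goto ·  ←P1
  6='c' goto e→7
  7='ce' goto e→8
  8='cee' goto d→9
  9='ceed' goto c→10
  10='ceedc' goto ·  ←P2
  11='ba' goto d→12
  12='bad' goto a→13
  13='bada' goto d→14
  14='badad' goto ·  ←P3
  15='d' goto d→16
  16='dd' goto a→17
  17='dda' goto d→18
  18='ddad' goto a→19
  19='ddada' goto ·  ←P4
  20='e' goto a→24 d→21
  21='ed' goto ·  ←P5
  22='ab' goto d→23
  23='abd' goto ·  ←P6
  24='ea' goto ·  ←P7

BFS fail/out derivation:
  fail(1) 'a': from fail(0)=0 chase 'a': 0 ⇒ 0;  out={0}∪out(0)={0}
  fail(2) 'b': from fail(0)=0 chase 'b': 0 ⇒ 0;  out=∅∪out(0)=∅
  fail(6) 'c': from fail(0)=0 chase 'c': 0 ⇒ 0;  out=∅∪out(0)=∅
  fail(15) 'd': from fail(0)=0 chase 'd': 0 ⇒ 0;  out=∅∪out(0)=∅
  fail(20) 'e': from fail(0)=0 chase 'e': 0 ⇒ 0;  out=∅∪out(0)=∅
  fail(3) 'bd': from fail(2)=0 chase 'd': 0 ⇒ 15;  out=∅∪out(15)=∅
  fail(7) 'ce': from fail(6)=0 chase 'e': 0 ⇒ 20;  out=∅∪out(20)=∅
  fail(11) 'ba': from fail(2)=0 chase 'a': 0 ⇒ 1;  out=∅∪out(1)={0}
  fail(16) 'dd': from fail(15)=0 chase 'd': 0 ⇒ 15;  out=∅∪out(15)=∅
  fail(21) 'ed': from fail(20)=0 chase 'd': 0 ⇒ 15;  out={5}∪out(15)={5}
  fail(22) 'ab': from fail(1)=0 chase 'b': 0 ⇒ 2;  out=∅∪out(2)=∅
  fail(24) 'ea': from fail(20)=0 chase 'a': 0 ⇒ 1;  out={7}∪out(1)={0,7}
  fail(4) 'bde': from fail(3)=15 chase 'e': 15→0 ⇒ 20;  out=∅∪out(20)=∅
  fail(8) 'cee': from fail(7)=20 chase 'e': 20→0 ⇒ 20;  out=∅∪out(20)=∅
  fail(12) 'bad': from fail(11)=1 chase 'd': 1→0 ⇒ 15;  out=∅∪out(15)=∅
  fail(17) 'dda': from fail(16)=15 chase 'a': 15→0 ⇒ 1;  out=∅∪out(1)={0}
  fail(23) 'abd': from fail(22)=2 chase 'd': 2 ⇒ 3;  out={6}∪out(3)={6}
  fail(5) 'bdea': from fail(4)=20 chase 'a': 20 ⇒ 24;  out={1}∪out(24)={0,1,7}
  fail(9) 'ceed': from fail(8)=20 chase 'd': 20 ⇒ 21;  out=∅∪out(21)={5}
  fail(13) 'bada': from fail(12)=15 chase 'a': 15→0 ⇒ 1;  out=∅∪out(1)={0}
  fail(18) 'ddad': from fail(17)=1 chase 'd': 1→0 ⇒ 15;  out=∅∪out(15)=∅
  fail(10) 'ceedc': from fail(9)=21 chase 'c': 21→15→0 ⇒ 6;  out={2}∪out(6)={2}
  fail(14) 'badad': from fail(13)=1 chase 'd': 1→0 ⇒ 15;  out={3}∪out(15)={3}
  fail(19) 'ddada': from fail(18)=15 chase 'a': 15→0 ⇒ 1;  out={4}∪out(1)={0,4}

Scan:
[0] read 'c'  n0⇒n6
[1] read 'e'  n6⇒n7
[2] read 'c'  n7⇒n6 (fail-walked)
[3] read 'd'  n6⇒n15 (fail-walked)
[4] read 'b'  n15⇒n2 (fail-walked)
[5] read 'c'  n2⇒n6 (fail-walked)
[6] read 'b'  n6⇒n2 (fail-walked)
[7] read 'd'  n2⇒n3
[8] read 'e'  n3⇒n4
[9] read 'a'  n4⇒n5  emit P0@[9:9],P1@[6:9],P7@[8:9]
[10] read 'd'  n5⇒n15 (fail-walked)
[11] read 'd'  n15⇒n16
[12] read 'a'  n16⇒n17  emit P0@[12:12]
[13] read 'd'  n17⇒n18
[14] read 'a'  n18⇒n19  emit P0@[14:14],P4@[10:14]
[15] read 'c'  n19⇒n6 (fail-walked)
[16] read 'e'  n6⇒n7
[17] read 'e'  n7⇒n8
[18] read 'd'  n8⇒n9  emit P5@[17:18]
[19] read 'c'  n9⇒n10  emit P2@[15:19]
[20] read 'a'  n10⇒n1 (fail-walked)  emit P0@[20:20]
[21] read 'e'  n1⇒n20 (fail-walked)
[22] read 'd'  n20⇒n21  emit P5@[21:22]
[23] read 'c'  n21⇒n6 (fail-walked)
[24] read 'e'  n6⇒n7
[25] read 'e'  n7⇒n8
[26] read 'd'  n8⇒n9  emit P5@[25:26]
[27] read 'c'  n9⇒n10  emit P2@[23:27]
[28] read 'b'  n10⇒n2 (fail-walked)
[29] read 'a'  n2⇒n11  emit P0@[29:29]
[30] read 'd'  n11⇒n12
[31] read 'a'  n12⇒n13  emit P0@[31:31]
[32] read 'd'  n13⇒n14  emit P3@[28:32]
[33] read 'a'  n14⇒n1 (fail-walked)  emit P0@[33:33]
[34] read 'd'  n1⇒n15 (fail-walked)
[35] read 'e'  n15⇒n20 (fail-walked)
[36] read 'b'  n20⇒n2 (fail-walked)
[37] read 'a'  n2⇒n11  emit P0@[37:37]
[38] read 'd'  n11⇒n12
[39] read 'a'  n12⇒n13  emit P0@[39:39]
[40] read 'd'  n13⇒n14  emit P3@[36:40]
[41] read 'e'  n14⇒n20 (fail-walked)
[42] read 'a'  n20⇒n24  emit P0@[42:42],P7@[41:42]
[43] read 'a'  n24⇒n1 (fail-walked)  emit P0@[43:43]
[44] read 'b'  n1⇒n22
[45] read 'd'  n22⇒n23  emit P6@[43:45]
[46] read 'e'  n23⇒n4 (fail-walked)
[47] read 'e'  n4⇒n20 (fail-walked)
[48] read 'd'  n20⇒n21  emit P5@[47:48]
[49] read 'd'  n21⇒n16 (fail-walked)
[50] read 'a'  n16⇒n17  emit P0@[50:50]
[51] read 'd'  n17⇒n18
[52] read 'a'  n18⇒n19  emit P0@[52:52],P4@[48:52]
[53] read 'd'  n19⇒n15 (fail-walked)
[54] read 'b'  n15⇒n2 (fail-walked)
[55] read 'a'  n2⇒n11  emit P0@[55:55]
[56] read 'e'  n11⇒n20 (fail-walked)
[57] read 'a'  n20⇒n24  emit P0@[57:57],P7@[56:57]

All matches (sorted): [[9,0],[9,1],[9,7],[12,0],[14,0],[14,4],[18,5],[19,2],[20,0],[22,5],[26,5],[27,2],[29,0],[31,0],[32,3],[33,0],[37,0],[39,0],[40,3],[42,0],[42,7],[43,0],[45,6],[48,5],[50,0],[52,0],[52,4],[55,0],[57,0],[57,7]]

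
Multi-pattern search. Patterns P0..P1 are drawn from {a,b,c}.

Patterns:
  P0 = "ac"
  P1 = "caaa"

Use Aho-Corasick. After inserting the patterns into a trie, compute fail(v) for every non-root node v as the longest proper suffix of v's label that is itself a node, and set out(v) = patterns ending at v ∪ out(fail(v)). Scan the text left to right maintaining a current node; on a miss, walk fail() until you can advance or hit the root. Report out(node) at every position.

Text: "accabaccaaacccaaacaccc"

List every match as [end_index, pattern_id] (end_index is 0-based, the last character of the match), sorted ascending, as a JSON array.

Construct AC machine:
Trie (insert patterns):
  n0 'ε': a→1 c→3
  n1 'a': c→2
  n2 'ac': ·  [P0 ends]
  n3 'c': a→4
  n4 'ca': a→5
  n5 'caa': a→6
  n6 'caaa': ·  [P1 ends]

BFS fail/out derivation:
  n1('a'): parent n0 fail=0; on 'a' 0 → fail=0;  out ∅∪∅=∅
  n3('c'): parent n0 fail=0; on 'c' 0 → fail=0;  out ∅∪∅=∅
  n2('ac'): parent n1 fail=0; on 'c' 0 → fail=3;  out {0}∪∅={0}
  n4('ca'): parent n3 fail=0; on 'a' 0 → fail=1;  out ∅∪∅=∅
  n5('caa'): parent n4 fail=1; on 'a' 1→0 → fail=1;  out ∅∪∅=∅
  n6('caaa'): parent n5 fail=1; on 'a' 1→0 → fail=1;  out {1}∪∅={1}

Run:
pos 0 'a': at 1
pos 1 'c': at 2  emit P0@[0:1]
pos 2 'c': at 3 ·f
pos 3 'a': at 4
pos 4 'b': at 0 ·f
pos 5 'a': at 1
pos 6 'c': at 2  emit P0@[5:6]
pos 7 'c': at 3 ·f
pos 8 'a': at 4
pos 9 'a': at 5
pos 10 'a': at 6  emit P1@[7:10]
pos 11 'c': at 2 ·f  emit P0@[10:11]
pos 12 'c': at 3 ·f
pos 13 'c': at 3 ·f
pos 14 'a': at 4
pos 15 'a': at 5
pos 16 'a': at 6  emit P1@[13:16]
pos 17 'c': at 2 ·f  emit P0@[16:17]
pos 18 'a': at 4 ·f
pos 19 'c': at 2 ·f  emit P0@[18:19]
pos 20 'c': at 3 ·f
pos 21 'c': at 3 ·f

Matches: [[1,0],[6,0],[10,1],[11,0],[16,1],[17,0],[19,0]]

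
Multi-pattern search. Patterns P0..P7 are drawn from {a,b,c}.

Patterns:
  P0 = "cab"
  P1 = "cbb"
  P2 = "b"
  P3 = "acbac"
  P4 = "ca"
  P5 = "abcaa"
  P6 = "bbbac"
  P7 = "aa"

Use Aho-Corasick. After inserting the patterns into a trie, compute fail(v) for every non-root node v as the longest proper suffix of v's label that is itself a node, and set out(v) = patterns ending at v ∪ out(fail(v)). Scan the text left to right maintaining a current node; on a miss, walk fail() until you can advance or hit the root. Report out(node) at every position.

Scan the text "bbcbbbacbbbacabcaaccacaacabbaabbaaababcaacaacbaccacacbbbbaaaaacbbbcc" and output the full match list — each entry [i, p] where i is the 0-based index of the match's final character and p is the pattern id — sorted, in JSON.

Build automaton:
Trie nodes:
  n0 'ε': a→7 b→6 c→1
  n1 'c': a→2 b→4
  n2 'ca': b→3  [P4 ends]
  n3 'cab': ·  [P0 ends]
  n4 'cb': b→5
  n5 'cbb': ·  [P1 ends]
  n6 'b': b→16  [P2 ends]
  n7 'a': a→20 b→12 c→8
  n8 'ac': b→9
  n9 'acb': a→10
  n10 'acba': c→11
  n11 'acbac': ·  [P3 ends]
  n12 'ab': c→13
  n13 'abc': a→14
  n14 'abca': a→15
  n15 'abcaa': ·  [P5 ends]
  n16 'bb': b→17
  n17 'bbb': a→18
  n18 'bbba': c→19
  n19 'bbbac': ·  [P6 ends]
  n20 'aa': ·  [P7 ends]

Failure links (BFS by depth):
  fail(1) 'c': from fail(0)=0 chase 'c': 0 ⇒ 0;  out=∅∪out(0)=∅
  fail(6) 'b': from fail(0)=0 chase 'b': 0 ⇒ 0;  out={2}∪out(0)={2}
  fail(7) 'a': from fail(0)=0 chase 'a': 0 ⇒ 0;  out=∅∪out(0)=∅
  fail(2) 'ca': from fail(1)=0 chase 'a': 0 ⇒ 7;  out={4}∪out(7)={4}
  fail(4) 'cb': from fail(1)=0 chase 'b': 0 ⇒ 6;  out=∅∪out(6)={2}
  fail(8) 'ac': from fail(7)=0 chase 'c': 0 ⇒ 1;  out=∅∪out(1)=∅
  fail(12) 'ab': from fail(7)=0 chase 'b': 0 ⇒ 6;  out=∅∪out(6)={2}
  fail(16) 'bb': from fail(6)=0 chase 'b': 0 ⇒ 6;  out=∅∪out(6)={2}
  fail(20) 'aa': from fail(7)=0 chase 'a': 0 ⇒ 7;  out={7}∪out(7)={7}
  fail(3) 'cab': from fail(2)=7 chase 'b': 7 ⇒ 12;  out={0}∪out(12)={0,2}
  fail(5) 'cbb': from fail(4)=6 chase 'b': 6 ⇒ 16;  out={1}∪out(16)={1,2}
  fail(9) 'acb': from fail(8)=1 chase 'b': 1 ⇒ 4;  out=∅∪out(4)={2}
  fail(13) 'abc': from fail(12)=6 chase 'c': 6→0 ⇒ 1;  out=∅∪out(1)=∅
  fail(17) 'bbb': from fail(16)=6 chase 'b': 6 ⇒ 16;  out=∅∪out(16)={2}
  fail(10) 'acba': from fail(9)=4 chase 'a': 4→6→0 ⇒ 7;  out=∅∪out(7)=∅
  fail(14) 'abca': from fail(13)=1 chase 'a': 1 ⇒ 2;  out=∅∪out(2)={4}
  fail(18) 'bbba': from fail(17)=16 chase 'a': 16→6→0 ⇒ 7;  out=∅∪out(7)=∅
  fail(11) 'acbac': from fail(10)=7 chase 'c': 7 ⇒ 8;  out={3}∪out(8)={3}
  fail(15) 'abcaa': from fail(14)=2 chase 'a': 2→7 ⇒ 20;  out={5}∪out(20)={5,7}
  fail(19) 'bbbac': from fail(18)=7 chase 'c': 7 ⇒ 8;  out={6}∪out(8)={6}

Scan:
i=0 'b': node 0→6  emit P2@[0:0]
i=1 'b': node 6→16  emit P2@[1:1]
i=2 'c': node 16→1 (via fail)
i=3 'b': node 1→4  emit P2@[3:3]
i=4 'b': node 4→5  emit P1@[2:4],P2@[4:4]
i=5 'b': node 5→17 (via fail)  emit P2@[5:5]
i=6 'a': node 17→18
i=7 'c': node 18→19  emit P6@[3:7]
i=8 'b': node 19→9 (via fail)  emit P2@[8:8]
i=9 'b': node 9→5 (via fail)  emit P1@[7:9],P2@[9:9]
i=10 'b': node 5→17 (via fail)  emit P2@[10:10]
i=11 'a': node 17→18
i=12 'c': node 18→19  emit P6@[8:12]
i=13 'a': node 19→2 (via fail)  emit P4@[12:13]
i=14 'b': node 2→3  emit P0@[12:14],P2@[14:14]
i=15 'c': node 3→13 (via fail)
i=16 'a': node 13→14  emit P4@[15:16]
i=17 'a': node 14→15  emit P5@[13:17],P7@[16:17]
i=18 'c': node 15→8 (via fail)
i=19 'c': node 8→1 (via fail)
i=20 'a': node 1→2  emit P4@[19:20]
i=21 'c': node 2→8 (via fail)
i=22 'a': node 8→2 (via fail)  emit P4@[21:22]
i=23 'a': node 2→20 (via fail)  emit P7@[22:23]
i=24 'c': node 20→8 (via fail)
i=25 'a': node 8→2 (via fail)  emit P4@[24:25]
i=26 'b': node 2→3  emit P0@[24:26],P2@[26:26]
i=27 'b': node 3→16 (via fail)  emit P2@[27:27]
i=28 'a': node 16→7 (via fail)
i=29 'a': node 7→20  emit P7@[28:29]
i=30 'b': node 20→12 (via fail)  emit P2@[30:30]
i=31 'b': node 12→16 (via fail)  emit P2@[31:31]
i=32 'a': node 16→7 (via fail)
i=33 'a': node 7→20  emit P7@[32:33]
i=34 'a': node 20→20 (via fail)  emit P7@[33:34]
i=35 'b': node 20→12 (via fail)  emit P2@[35:35]
i=36 'a': node 12→7 (via fail)
i=37 'b': node 7→12  emit P2@[37:37]
i=38 'c': node 12→13
i=39 'a': node 13→14  emit P4@[38:39]
i=40 'a': node 14→15  emit P5@[36:40],P7@[39:40]
i=41 'c': node 15→8 (via fail)
i=42 'a': node 8→2 (via fail)  emit P4@[41:42]
i=43 'a': node 2→20 (via fail)  emit P7@[42:43]
i=44 'c': node 20→8 (via fail)
i=45 'b': node 8→9  emit P2@[45:45]
i=46 'a': node 9→10
i=47 'c': node 10→11  emit P3@[43:47]
i=48 'c': node 11→1 (via fail)
i=49 'a': node 1→2  emit P4@[48:49]
i=50 'c': node 2→8 (via fail)
i=51 'a': node 8→2 (via fail)  emit P4@[50:51]
i=52 'c': node 2→8 (via fail)
i=53 'b': node 8→9  emit P2@[53:53]
i=54 'b': node 9→5 (via fail)  emit P1@[52:54],P2@[54:54]
i=55 'b': node 5→17 (via fail)  emit P2@[55:55]
i=56 'b': node 17→17 (via fail)  emit P2@[56:56]
i=57 'a': node 17→18
i=58 'a': node 18→20 (via fail)  emit P7@[57:58]
i=59 'a': node 20→20 (via fail)  emit P7@[58:59]
i=60 'a': node 20→20 (via fail)  emit P7@[59:60]
i=61 'a': node 20→20 (via fail)  emit P7@[60:61]
i=62 'c': node 20→8 (via fail)
i=63 'b': node 8→9  emit P2@[63:63]
i=64 'b': node 9→5 (via fail)  emit P1@[62:64],P2@[64:64]
i=65 'b': node 5→17 (via fail)  emit P2@[65:65]
i=66 'c': node 17→1 (via fail)
i=67 'c': node 1→1 (via fail)

Matches: [[0,2],[1,2],[3,2],[4,1],[4,2],[5,2],[7,6],[8,2],[9,1],[9,2],[10,2],[12,6],[13,4],[14,0],[14,2],[16,4],[17,5],[17,7],[20,4],[22,4],[23,7],[25,4],[26,0],[26,2],[27,2],[29,7],[30,2],[31,2],[33,7],[34,7],[35,2],[37,2],[39,4],[40,5],[40,7],[42,4],[43,7],[45,2],[47,3],[49,4],[51,4],[53,2],[54,1],[54,2],[55,2],[56,2],[58,7],[59,7],[60,7],[61,7],[63,2],[64,1],[64,2],[65,2]]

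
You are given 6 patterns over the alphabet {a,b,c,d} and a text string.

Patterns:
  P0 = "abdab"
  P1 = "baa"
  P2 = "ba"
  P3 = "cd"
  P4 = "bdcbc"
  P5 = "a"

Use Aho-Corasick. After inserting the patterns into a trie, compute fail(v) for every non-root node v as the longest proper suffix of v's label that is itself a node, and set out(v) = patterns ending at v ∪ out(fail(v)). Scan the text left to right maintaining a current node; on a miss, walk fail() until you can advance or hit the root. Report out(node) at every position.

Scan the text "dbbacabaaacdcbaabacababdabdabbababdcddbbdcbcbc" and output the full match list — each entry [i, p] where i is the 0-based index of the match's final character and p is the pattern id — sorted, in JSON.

Build automaton:
Trie nodes:
  n0 'ε': a→1 b→6 c→9
  n1 'a': b→2  [P5 ends]
  n2 'ab': d→3
  n3 'abd': a→4
  n4 'abda': b→5
  n5 'abdab': ·  [P0 ends]
  n6 'b': a→7 d→11
  n7 'ba': a→8  [P2 ends]
  n8 'baa': ·  [P1 ends]
  n9 'c': d→10
  n10 'cd': ·  [P3 ends]
  n11 'bd': c→12
  n12 'bdc': b→13
  n13 'bdcb': c→14
  n14 'bdcbc': ·  [P4 ends]

BFS fail/out derivation:
  fail(1) 'a': from fail(0)=0 chase 'a': 0 ⇒ 0;  out={5}∪out(0)={5}
  fail(6) 'b': from fail(0)=0 chase 'b': 0 ⇒ 0;  out=∅∪out(0)=∅
  fail(9) 'c': from fail(0)=0 chase 'c': 0 ⇒ 0;  out=∅∪out(0)=∅
  fail(2) 'ab': from fail(1)=0 chase 'b': 0 ⇒ 6;  out=∅∪out(6)=∅
  fail(7) 'ba': from fail(6)=0 chase 'a': 0 ⇒ 1;  out={2}∪out(1)={2,5}
  fail(10) 'cd': from fail(9)=0 chase 'd': 0 ⇒ 0;  out={3}∪out(0)={3}
  fail(11) 'bd': from fail(6)=0 chase 'd': 0 ⇒ 0;  out=∅∪out(0)=∅
  fail(3) 'abd': from fail(2)=6 chase 'd': 6 ⇒ 11;  out=∅∪out(11)=∅
  fail(8) 'baa': from fail(7)=1 chase 'a': 1→0 ⇒ 1;  out={1}∪out(1)={1,5}
  fail(12) 'bdc': from fail(11)=0 chase 'c': 0 ⇒ 9;  out=∅∪out(9)=∅
  fail(4) 'abda': from fail(3)=11 chase 'a': 11→0 ⇒ 1;  out=∅∪out(1)={5}
  fail(13) 'bdcb': from fail(12)=9 chase 'b': 9→0 ⇒ 6;  out=∅∪out(6)=∅
  fail(5) 'abdab': from fail(4)=1 chase 'b': 1 ⇒ 2;  out={0}∪out(2)={0}
  fail(14) 'bdcbc': from fail(13)=6 chase 'c': 6→0 ⇒ 9;  out={4}∪out(9)={4}

Run:
[0] read 'd'  n0⇒n0
[1] read 'b'  n0⇒n6
[2] read 'b'  n6⇒n6 (via fail)
[3] read 'a'  n6⇒n7  → match P2@[2:3],P5@[3:3]
[4] read 'c'  n7⇒n9 (via fail)
[5] read 'a'  n9⇒n1 (via fail)  → match P5@[5:5]
[6] read 'b'  n1⇒n2
[7] read 'a'  n2⇒n7 (via fail)  → match P2@[6:7],P5@[7:7]
[8] read 'a'  n7⇒n8  → match P1@[6:8],P5@[8:8]
[9] read 'a'  n8⇒n1 (via fail)  → match P5@[9:9]
[10] read 'c'  n1⇒n9 (via fail)
[11] read 'd'  n9⇒n10  → match P3@[10:11]
[12] read 'c'  n10⇒n9 (via fail)
[13] read 'b'  n9⇒n6 (via fail)
[14] read 'a'  n6⇒n7  → match P2@[13:14],P5@[14:14]
[15] read 'a'  n7⇒n8  → match P1@[13:15],P5@[15:15]
[16] read 'b'  n8⇒n2 (via fail)
[17] read 'a'  n2⇒n7 (via fail)  → match P2@[16:17],P5@[17:17]
[18] read 'c'  n7⇒n9 (via fail)
[19] read 'a'  n9⇒n1 (via fail)  → match P5@[19:19]
[20] read 'b'  n1⇒n2
[21] read 'a'  n2⇒n7 (via fail)  → match P2@[20:21],P5@[21:21]
[22] read 'b'  n7⇒n2 (via fail)
[23] read 'd'  n2⇒n3
[24] read 'a'  n3⇒n4  → match P5@[24:24]
[25] read 'b'  n4⇒n5  → match P0@[21:25]
[26] read 'd'  n5⇒n3 (via fail)
[27] read 'a'  n3⇒n4  → match P5@[27:27]
[28] read 'b'  n4⇒n5  → match P0@[24:28]
[29] read 'b'  n5⇒n6 (via fail)
[30] read 'a'  n6⇒n7  → match P2@[29:30],P5@[30:30]
[31] read 'b'  n7⇒n2 (via fail)
[32] read 'a'  n2⇒n7 (via fail)  → match P2@[31:32],P5@[32:32]
[33] read 'b'  n7⇒n2 (via fail)
[34] read 'd'  n2⇒n3
[35] read 'c'  n3⇒n12 (via fail)
[36] read 'd'  n12⇒n10 (via fail)  → match P3@[35:36]
[37] read 'd'  n10⇒n0 (via fail)
[38] read 'b'  n0⇒n6
[39] read 'b'  n6⇒n6 (via fail)
[40] read 'd'  n6⇒n11
[41] read 'c'  n11⇒n12
[42] read 'b'  n12⇒n13
[43] read 'c'  n13⇒n14  → match P4@[39:43]
[44] read 'b'  n14⇒n6 (via fail)
[45] read 'c'  n6⇒n9 (via fail)

Matches: [[3,2],[3,5],[5,5],[7,2],[7,5],[8,1],[8,5],[9,5],[11,3],[14,2],[14,5],[15,1],[15,5],[17,2],[17,5],[19,5],[21,2],[21,5],[24,5],[25,0],[27,5],[28,0],[30,2],[30,5],[32,2],[32,5],[36,3],[43,4]]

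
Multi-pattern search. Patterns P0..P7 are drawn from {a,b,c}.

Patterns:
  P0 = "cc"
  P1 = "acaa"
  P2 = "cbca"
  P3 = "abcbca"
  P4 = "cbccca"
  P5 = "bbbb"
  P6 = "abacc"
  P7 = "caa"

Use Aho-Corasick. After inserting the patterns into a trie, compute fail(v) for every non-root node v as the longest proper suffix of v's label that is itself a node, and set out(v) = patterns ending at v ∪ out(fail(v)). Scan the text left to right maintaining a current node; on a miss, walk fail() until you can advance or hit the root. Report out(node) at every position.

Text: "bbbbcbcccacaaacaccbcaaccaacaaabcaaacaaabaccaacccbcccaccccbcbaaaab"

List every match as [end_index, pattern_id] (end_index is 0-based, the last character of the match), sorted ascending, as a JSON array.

Build:
Trie (insert patterns):
  0='ε' goto a→3 b→18 c→1
  1='c' goto a→25 b→7 c→2
  2='cc' goto ·  ←P0
  3='a' goto b→10 c→4
  4='ac' goto a→5
  5='aca' goto a→6
  6='acaa' goto ·  ←P1
  7='cb' goto c→8
  8='cbc' goto a→9 c→15
  9='cbca' goto ·  ←P2
  10='ab' goto a→22 c→11
  11='abc' goto b→12
  12='abcb' goto c→13
  13='abcbc' goto a→14
  14='abcbca' goto ·  ←P3
  15='cbcc' goto c→16
  16='cbccc' goto a→17
  17='cbccca' goto ·  ←P4
  18='b' goto b→19
  19='bb' goto b→20
  20='bbb' goto b→21
  21='bbbb' goto ·  ←P5
  22='aba' goto c→23
  23='abac' goto c→24
  24='abacc' goto ·  ←P6
  25='ca' goto a→26
  26='caa' goto ·  ←P7

BFS fail/out derivation:
  fail(1) 'c': from fail(0)=0 chase 'c': 0 ⇒ 0;  out=∅∪out(0)=∅
  fail(3) 'a': from fail(0)=0 chase 'a': 0 ⇒ 0;  out=∅∪out(0)=∅
  fail(18) 'b': from fail(0)=0 chase 'b': 0 ⇒ 0;  out=∅∪out(0)=∅
  fail(2) 'cc': from fail(1)=0 chase 'c': 0 ⇒ 1;  out={0}∪out(1)={0}
  fail(4) 'ac': from fail(3)=0 chase 'c': 0 ⇒ 1;  out=∅∪out(1)=∅
  fail(7) 'cb': from fail(1)=0 chase 'b': 0 ⇒ 18;  out=∅∪out(18)=∅
  fail(10) 'ab': from fail(3)=0 chase 'b': 0 ⇒ 18;  out=∅∪out(18)=∅
  fail(19) 'bb': from fail(18)=0 chase 'b': 0 ⇒ 18;  out=∅∪out(18)=∅
  fail(25) 'ca': from fail(1)=0 chase 'a': 0 ⇒ 3;  out=∅∪out(3)=∅
  fail(5) 'aca': from fail(4)=1 chase 'a': 1 ⇒ 25;  out=∅∪out(25)=∅
  fail(8) 'cbc': from fail(7)=18 chase 'c': 18→0 ⇒ 1;  out=∅∪out(1)=∅
  fail(11) 'abc': from fail(10)=18 chase 'c': 18→0 ⇒ 1;  out=∅∪out(1)=∅
  fail(20) 'bbb': from fail(19)=18 chase 'b': 18 ⇒ 19;  out=∅∪out(19)=∅
  fail(22) 'aba': from fail(10)=18 chase 'a': 18→0 ⇒ 3;  out=∅∪out(3)=∅
  fail(26) 'caa': from fail(25)=3 chase 'a': 3→0 ⇒ 3;  out={7}∪out(3)={7}
  fail(6) 'acaa': from fail(5)=25 chase 'a': 25 ⇒ 26;  out={1}∪out(26)={1,7}
  fail(9) 'cbca': from fail(8)=1 chase 'a': 1 ⇒ 25;  out={2}∪out(25)={2}
  fail(12) 'abcb': from fail(11)=1 chase 'b': 1 ⇒ 7;  out=∅∪out(7)=∅
  fail(15) 'cbcc': from fail(8)=1 chase 'c': 1 ⇒ 2;  out=∅∪out(2)={0}
  fail(21) 'bbbb': from fail(20)=19 chase 'b': 19 ⇒ 20;  out={5}∪out(20)={5}
  fail(23) 'abac': from fail(22)=3 chase 'c': 3 ⇒ 4;  out=∅∪out(4)=∅
  fail(13) 'abcbc': from fail(12)=7 chase 'c': 7 ⇒ 8;  out=∅∪out(8)=∅
  fail(16) 'cbccc': from fail(15)=2 chase 'c': 2→1 ⇒ 2;  out=∅∪out(2)={0}
  fail(24) 'abacc': from fail(23)=4 chase 'c': 4→1 ⇒ 2;  out={6}∪out(2)={0,6}
  fail(14) 'abcbca': from fail(13)=8 chase 'a': 8 ⇒ 9;  out={3}∪out(9)={2,3}
  fail(17) 'cbccca': from fail(16)=2 chase 'a': 2→1 ⇒ 25;  out={4}∪out(25)={4}

Run:
i=0 'b': node 0→18
i=1 'b': node 18→19
i=2 'b': node 19→20
i=3 'b': node 20→21  → match P5@[0:3]
i=4 'c': node 21→1 (via fail)
i=5 'b': node 1→7
i=6 'c': node 7→8
i=7 'c': node 8→15  → match P0@[6:7]
i=8 'c': node 15→16  → match P0@[7:8]
i=9 'a': node 16→17  → match P4@[4:9]
i=10 'c': node 17→4 (via fail)
i=11 'a': node 4→5
i=12 'a': node 5→6  → match P1@[9:12],P7@[10:12]
i=13 'a': node 6→3 (via fail)
i=14 'c': node 3→4
i=15 'a': node 4→5
i=16 'c': node 5→4 (via fail)
i=17 'c': node 4→2 (via fail)  → match P0@[16:17]
i=18 'b': node 2→7 (via fail)
i=19 'c': node 7→8
i=20 'a': node 8→9  → match P2@[17:20]
i=21 'a': node 9→26 (via fail)  → match P7@[19:21]
i=22 'c': node 26→4 (via fail)
i=23 'c': node 4→2 (via fail)  → match P0@[22:23]
i=24 'a': node 2→25 (via fail)
i=25 'a': node 25→26  → match P7@[23:25]
i=26 'c': node 26→4 (via fail)
i=27 'a': node 4→5
i=28 'a': node 5→6  → match P1@[25:28],P7@[26:28]
i=29 'a': node 6→3 (via fail)
i=30 'b': node 3→10
i=31 'c': node 10→11
i=32 'a': node 11→25 (via fail)
i=33 'a': node 25→26  → match P7@[31:33]
i=34 'a': node 26→3 (via fail)
i=35 'c': node 3→4
i=36 'a': node 4→5
i=37 'a': node 5→6  → match P1@[34:37],P7@[35:37]
i=38 'a': node 6→3 (via fail)
i=39 'b': node 3→10
i=40 'a': node 10→22
i=41 'c': node 22→23
i=42 'c': node 23→24  → match P0@[41:42],P6@[38:42]
i=43 'a': node 24→25 (via fail)
i=44 'a': node 25→26  → match P7@[42:44]
i=45 'c': node 26→4 (via fail)
i=46 'c': node 4→2 (via fail)  → match P0@[45:46]
i=47 'c': node 2→2 (via fail)  → match P0@[46:47]
i=48 'b': node 2→7 (via fail)
i=49 'c': node 7→8
i=50 'c': node 8→15  → match P0@[49:50]
i=51 'c': node 15→16  → match P0@[50:51]
i=52 'a': node 16→17  → match P4@[47:52]
i=53 'c': node 17→4 (via fail)
i=54 'c': node 4→2 (via fail)  → match P0@[53:54]
i=55 'c': node 2→2 (via fail)  → match P0@[54:55]
i=56 'c': node 2→2 (via fail)  → match P0@[55:56]
i=57 'b': node 2→7 (via fail)
i=58 'c': node 7→8
i=59 'b': node 8→7 (via fail)
i=60 'a': node 7→3 (via fail)
i=61 'a': node 3→3 (via fail)
i=62 'a': node 3→3 (via fail)
i=63 'a': node 3→3 (via fail)
i=64 'b': node 3→10

Result: [[3,5],[7,0],[8,0],[9,4],[12,1],[12,7],[17,0],[20,2],[21,7],[23,0],[25,7],[28,1],[28,7],[33,7],[37,1],[37,7],[42,0],[42,6],[44,7],[46,0],[47,0],[50,0],[51,0],[52,4],[54,0],[55,0],[56,0]]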